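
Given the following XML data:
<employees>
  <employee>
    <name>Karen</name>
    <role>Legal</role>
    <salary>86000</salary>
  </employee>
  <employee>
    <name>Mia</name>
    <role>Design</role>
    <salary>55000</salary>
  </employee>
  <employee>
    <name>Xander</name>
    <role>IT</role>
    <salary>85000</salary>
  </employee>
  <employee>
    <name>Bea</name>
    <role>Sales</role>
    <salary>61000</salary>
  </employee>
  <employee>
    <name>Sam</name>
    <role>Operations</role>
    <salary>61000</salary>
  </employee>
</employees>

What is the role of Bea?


Searching for <employee> with <name>Bea</name>
Found at position 4
<role>Sales</role>

ANSWER: Sales


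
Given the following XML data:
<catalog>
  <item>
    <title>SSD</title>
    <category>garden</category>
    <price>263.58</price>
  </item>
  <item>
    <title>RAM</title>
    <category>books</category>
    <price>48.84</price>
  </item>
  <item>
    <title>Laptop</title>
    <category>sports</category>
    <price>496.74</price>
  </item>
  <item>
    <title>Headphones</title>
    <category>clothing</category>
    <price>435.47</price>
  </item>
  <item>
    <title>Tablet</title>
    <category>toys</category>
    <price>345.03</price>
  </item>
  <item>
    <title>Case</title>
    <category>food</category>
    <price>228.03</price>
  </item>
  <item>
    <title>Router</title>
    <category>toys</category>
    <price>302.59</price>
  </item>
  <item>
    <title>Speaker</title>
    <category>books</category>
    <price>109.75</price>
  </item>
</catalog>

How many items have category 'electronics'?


Scanning <item> elements for <category>electronics</category>:
Count: 0

ANSWER: 0


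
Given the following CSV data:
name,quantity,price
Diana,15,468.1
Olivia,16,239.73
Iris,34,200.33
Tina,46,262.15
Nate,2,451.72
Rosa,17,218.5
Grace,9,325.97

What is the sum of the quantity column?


Values in 'quantity' column:
  Row 1: 15
  Row 2: 16
  Row 3: 34
  Row 4: 46
  Row 5: 2
  Row 6: 17
  Row 7: 9
Sum = 15 + 16 + 34 + 46 + 2 + 17 + 9 = 139

ANSWER: 139


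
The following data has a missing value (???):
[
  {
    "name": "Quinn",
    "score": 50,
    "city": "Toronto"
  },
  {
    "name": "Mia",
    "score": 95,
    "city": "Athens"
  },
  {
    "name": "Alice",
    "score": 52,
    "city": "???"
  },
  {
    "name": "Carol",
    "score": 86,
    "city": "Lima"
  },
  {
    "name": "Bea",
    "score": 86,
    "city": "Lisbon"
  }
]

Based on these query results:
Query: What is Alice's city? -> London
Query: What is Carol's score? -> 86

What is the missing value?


The missing value is Alice's city
From query: Alice's city = London

ANSWER: London


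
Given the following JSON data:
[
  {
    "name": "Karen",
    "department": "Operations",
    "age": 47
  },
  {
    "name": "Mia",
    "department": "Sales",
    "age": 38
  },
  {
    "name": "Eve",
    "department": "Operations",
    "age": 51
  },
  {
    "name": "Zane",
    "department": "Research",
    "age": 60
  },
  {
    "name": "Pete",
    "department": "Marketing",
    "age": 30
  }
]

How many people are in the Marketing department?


Scanning records for department = Marketing
  Record 4: Pete
Count: 1

ANSWER: 1


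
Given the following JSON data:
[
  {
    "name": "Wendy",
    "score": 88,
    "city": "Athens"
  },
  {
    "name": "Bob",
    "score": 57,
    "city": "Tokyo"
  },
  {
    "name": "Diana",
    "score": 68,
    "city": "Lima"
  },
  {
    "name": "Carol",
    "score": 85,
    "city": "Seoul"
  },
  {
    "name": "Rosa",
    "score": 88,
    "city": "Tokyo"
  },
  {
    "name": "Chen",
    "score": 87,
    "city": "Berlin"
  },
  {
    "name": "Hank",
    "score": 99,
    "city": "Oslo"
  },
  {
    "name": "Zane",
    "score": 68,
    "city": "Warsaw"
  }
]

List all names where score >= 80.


Filtering records where score >= 80:
  Wendy (score=88) -> YES
  Bob (score=57) -> no
  Diana (score=68) -> no
  Carol (score=85) -> YES
  Rosa (score=88) -> YES
  Chen (score=87) -> YES
  Hank (score=99) -> YES
  Zane (score=68) -> no


ANSWER: Wendy, Carol, Rosa, Chen, Hank


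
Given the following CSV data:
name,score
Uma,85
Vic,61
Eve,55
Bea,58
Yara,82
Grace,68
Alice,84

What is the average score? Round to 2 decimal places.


Scores: 85, 61, 55, 58, 82, 68, 84
Sum = 493
Count = 7
Average = 493 / 7 = 70.43

ANSWER: 70.43


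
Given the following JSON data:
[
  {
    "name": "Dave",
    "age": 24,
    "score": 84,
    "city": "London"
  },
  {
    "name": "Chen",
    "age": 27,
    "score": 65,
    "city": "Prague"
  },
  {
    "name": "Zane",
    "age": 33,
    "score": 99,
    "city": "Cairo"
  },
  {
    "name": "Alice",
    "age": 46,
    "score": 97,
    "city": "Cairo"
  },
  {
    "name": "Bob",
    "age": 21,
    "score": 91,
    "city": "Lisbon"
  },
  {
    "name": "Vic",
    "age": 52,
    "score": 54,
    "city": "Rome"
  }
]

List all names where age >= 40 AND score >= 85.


Checking both conditions:
  Dave (age=24, score=84) -> no
  Chen (age=27, score=65) -> no
  Zane (age=33, score=99) -> no
  Alice (age=46, score=97) -> YES
  Bob (age=21, score=91) -> no
  Vic (age=52, score=54) -> no


ANSWER: Alice


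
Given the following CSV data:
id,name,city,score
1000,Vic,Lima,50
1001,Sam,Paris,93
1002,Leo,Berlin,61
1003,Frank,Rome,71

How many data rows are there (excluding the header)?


Counting rows (excluding header):
Header: id,name,city,score
Data rows: 4

ANSWER: 4


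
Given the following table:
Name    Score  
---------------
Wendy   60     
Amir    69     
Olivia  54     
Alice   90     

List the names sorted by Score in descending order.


Sorting by Score (descending):
  Alice: 90
  Amir: 69
  Wendy: 60
  Olivia: 54


ANSWER: Alice, Amir, Wendy, Olivia


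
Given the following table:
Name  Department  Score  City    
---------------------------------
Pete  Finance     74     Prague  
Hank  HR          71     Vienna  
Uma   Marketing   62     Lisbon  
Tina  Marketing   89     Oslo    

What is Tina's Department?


Row 4: Tina
Department = Marketing

ANSWER: Marketing


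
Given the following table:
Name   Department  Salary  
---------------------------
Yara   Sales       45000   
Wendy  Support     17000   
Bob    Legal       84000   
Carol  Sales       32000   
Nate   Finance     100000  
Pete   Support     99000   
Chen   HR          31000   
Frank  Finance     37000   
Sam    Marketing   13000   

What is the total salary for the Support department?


Support department members:
  Wendy: 17000
  Pete: 99000
Total = 17000 + 99000 = 116000

ANSWER: 116000


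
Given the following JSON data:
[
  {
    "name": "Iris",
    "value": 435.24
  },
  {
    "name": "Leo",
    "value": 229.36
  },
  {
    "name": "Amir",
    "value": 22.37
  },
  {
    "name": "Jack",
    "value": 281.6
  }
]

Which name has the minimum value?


Comparing values:
  Iris: 435.24
  Leo: 229.36
  Amir: 22.37
  Jack: 281.6
Minimum: Amir (22.37)

ANSWER: Amir


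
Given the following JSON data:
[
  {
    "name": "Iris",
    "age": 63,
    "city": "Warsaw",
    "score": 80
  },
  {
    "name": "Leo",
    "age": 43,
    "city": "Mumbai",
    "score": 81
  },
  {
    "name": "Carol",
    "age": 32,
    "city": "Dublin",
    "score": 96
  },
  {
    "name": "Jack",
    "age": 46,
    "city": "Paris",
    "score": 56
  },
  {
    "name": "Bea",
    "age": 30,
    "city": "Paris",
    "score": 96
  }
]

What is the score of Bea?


Looking up record where name = Bea
Record index: 4
Field 'score' = 96

ANSWER: 96


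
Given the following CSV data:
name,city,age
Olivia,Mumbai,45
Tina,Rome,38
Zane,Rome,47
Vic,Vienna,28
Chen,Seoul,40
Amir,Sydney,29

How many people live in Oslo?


Scanning city column for 'Oslo':
Total matches: 0

ANSWER: 0


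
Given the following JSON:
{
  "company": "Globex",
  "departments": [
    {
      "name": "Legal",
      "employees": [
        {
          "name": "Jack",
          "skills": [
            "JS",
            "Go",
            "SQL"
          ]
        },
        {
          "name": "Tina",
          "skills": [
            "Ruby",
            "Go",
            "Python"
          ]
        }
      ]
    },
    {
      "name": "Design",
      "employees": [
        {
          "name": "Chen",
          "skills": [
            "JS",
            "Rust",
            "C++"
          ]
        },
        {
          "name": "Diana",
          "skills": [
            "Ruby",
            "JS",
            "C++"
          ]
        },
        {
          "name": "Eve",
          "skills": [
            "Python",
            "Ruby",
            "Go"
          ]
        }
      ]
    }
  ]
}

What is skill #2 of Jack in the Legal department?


Path: departments[0].employees[0].skills[1]
Value: Go

ANSWER: Go


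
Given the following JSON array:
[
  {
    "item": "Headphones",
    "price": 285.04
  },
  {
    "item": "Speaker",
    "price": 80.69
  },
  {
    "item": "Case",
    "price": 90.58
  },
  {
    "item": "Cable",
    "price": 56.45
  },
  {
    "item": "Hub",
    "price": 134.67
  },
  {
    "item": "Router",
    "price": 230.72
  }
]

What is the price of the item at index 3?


Array index 3 -> Cable
price = 56.45

ANSWER: 56.45


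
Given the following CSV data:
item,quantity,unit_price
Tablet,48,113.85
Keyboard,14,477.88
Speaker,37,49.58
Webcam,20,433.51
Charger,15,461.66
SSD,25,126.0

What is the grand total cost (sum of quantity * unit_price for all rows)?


Computing row totals:
  Tablet: 48 * 113.85 = 5464.8
  Keyboard: 14 * 477.88 = 6690.32
  Speaker: 37 * 49.58 = 1834.46
  Webcam: 20 * 433.51 = 8670.2
  Charger: 15 * 461.66 = 6924.9
  SSD: 25 * 126.0 = 3150.0
Grand total = 5464.8 + 6690.32 + 1834.46 + 8670.2 + 6924.9 + 3150.0 = 32734.68

ANSWER: 32734.68


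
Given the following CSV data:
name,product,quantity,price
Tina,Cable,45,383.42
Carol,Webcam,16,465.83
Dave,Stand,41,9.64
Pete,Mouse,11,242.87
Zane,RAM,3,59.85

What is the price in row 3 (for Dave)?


Row 3: Dave
Column 'price' = 9.64

ANSWER: 9.64


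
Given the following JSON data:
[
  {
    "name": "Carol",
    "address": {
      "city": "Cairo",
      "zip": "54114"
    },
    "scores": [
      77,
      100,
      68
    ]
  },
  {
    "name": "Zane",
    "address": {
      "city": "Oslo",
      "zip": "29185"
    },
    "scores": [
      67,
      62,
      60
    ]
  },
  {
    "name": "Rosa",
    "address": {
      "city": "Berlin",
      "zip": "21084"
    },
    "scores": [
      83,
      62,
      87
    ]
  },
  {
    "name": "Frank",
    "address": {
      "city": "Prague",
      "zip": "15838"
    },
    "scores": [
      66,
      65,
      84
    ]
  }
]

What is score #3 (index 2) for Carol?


Path: records[0].scores[2]
Value: 68

ANSWER: 68


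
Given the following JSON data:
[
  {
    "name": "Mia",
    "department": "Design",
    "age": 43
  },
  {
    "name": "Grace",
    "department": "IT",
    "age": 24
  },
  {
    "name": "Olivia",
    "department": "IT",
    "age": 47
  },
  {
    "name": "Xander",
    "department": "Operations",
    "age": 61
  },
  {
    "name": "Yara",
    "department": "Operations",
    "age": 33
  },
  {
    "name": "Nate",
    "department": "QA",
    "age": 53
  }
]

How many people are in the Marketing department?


Scanning records for department = Marketing
  No matches found
Count: 0

ANSWER: 0


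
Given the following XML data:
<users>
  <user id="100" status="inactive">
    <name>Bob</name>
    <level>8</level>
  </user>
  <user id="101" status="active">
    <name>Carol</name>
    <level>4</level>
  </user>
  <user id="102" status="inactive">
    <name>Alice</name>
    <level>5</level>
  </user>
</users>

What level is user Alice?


Finding user: Alice
<level>5</level>

ANSWER: 5


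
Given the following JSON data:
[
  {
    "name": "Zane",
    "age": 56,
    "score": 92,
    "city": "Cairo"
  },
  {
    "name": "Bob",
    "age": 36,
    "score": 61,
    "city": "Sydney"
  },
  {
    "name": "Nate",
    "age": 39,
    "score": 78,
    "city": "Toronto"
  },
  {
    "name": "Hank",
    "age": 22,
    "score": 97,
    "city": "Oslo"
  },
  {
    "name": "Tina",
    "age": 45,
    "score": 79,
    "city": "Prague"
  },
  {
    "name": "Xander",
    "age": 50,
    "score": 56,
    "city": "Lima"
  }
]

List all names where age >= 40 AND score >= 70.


Checking both conditions:
  Zane (age=56, score=92) -> YES
  Bob (age=36, score=61) -> no
  Nate (age=39, score=78) -> no
  Hank (age=22, score=97) -> no
  Tina (age=45, score=79) -> YES
  Xander (age=50, score=56) -> no


ANSWER: Zane, Tina


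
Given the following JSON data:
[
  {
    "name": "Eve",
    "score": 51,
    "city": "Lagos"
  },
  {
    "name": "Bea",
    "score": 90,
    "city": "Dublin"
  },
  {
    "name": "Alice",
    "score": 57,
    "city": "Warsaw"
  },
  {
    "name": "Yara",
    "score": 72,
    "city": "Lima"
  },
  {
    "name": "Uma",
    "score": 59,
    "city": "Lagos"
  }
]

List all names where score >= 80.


Filtering records where score >= 80:
  Eve (score=51) -> no
  Bea (score=90) -> YES
  Alice (score=57) -> no
  Yara (score=72) -> no
  Uma (score=59) -> no


ANSWER: Bea


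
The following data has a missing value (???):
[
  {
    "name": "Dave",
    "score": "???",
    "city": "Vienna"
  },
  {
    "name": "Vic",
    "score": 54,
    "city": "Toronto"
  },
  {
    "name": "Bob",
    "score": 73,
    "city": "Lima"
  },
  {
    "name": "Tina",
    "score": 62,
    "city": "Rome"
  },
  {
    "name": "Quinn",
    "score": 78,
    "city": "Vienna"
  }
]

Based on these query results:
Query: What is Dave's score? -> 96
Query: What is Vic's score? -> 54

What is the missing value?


The missing value is Dave's score
From query: Dave's score = 96

ANSWER: 96


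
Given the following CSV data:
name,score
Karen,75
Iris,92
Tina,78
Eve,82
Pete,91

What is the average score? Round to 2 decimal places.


Scores: 75, 92, 78, 82, 91
Sum = 418
Count = 5
Average = 418 / 5 = 83.60

ANSWER: 83.60


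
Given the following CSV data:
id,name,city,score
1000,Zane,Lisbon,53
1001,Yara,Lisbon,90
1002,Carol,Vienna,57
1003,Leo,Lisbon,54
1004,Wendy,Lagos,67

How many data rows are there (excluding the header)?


Counting rows (excluding header):
Header: id,name,city,score
Data rows: 5

ANSWER: 5


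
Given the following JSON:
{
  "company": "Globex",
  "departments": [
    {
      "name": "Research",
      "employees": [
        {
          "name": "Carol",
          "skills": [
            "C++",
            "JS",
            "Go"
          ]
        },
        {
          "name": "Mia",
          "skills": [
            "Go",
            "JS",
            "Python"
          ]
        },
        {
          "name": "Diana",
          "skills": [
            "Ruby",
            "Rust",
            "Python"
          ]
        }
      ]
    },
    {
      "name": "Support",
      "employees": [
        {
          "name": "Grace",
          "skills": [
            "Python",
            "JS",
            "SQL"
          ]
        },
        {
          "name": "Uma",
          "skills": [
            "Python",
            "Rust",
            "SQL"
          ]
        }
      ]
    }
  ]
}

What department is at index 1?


Path: departments[1].name
Value: Support

ANSWER: Support


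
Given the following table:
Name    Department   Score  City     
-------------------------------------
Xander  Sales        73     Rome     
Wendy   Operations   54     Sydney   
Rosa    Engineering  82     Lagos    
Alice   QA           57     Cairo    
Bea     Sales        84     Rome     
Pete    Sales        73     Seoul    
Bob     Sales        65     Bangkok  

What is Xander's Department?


Row 1: Xander
Department = Sales

ANSWER: Sales


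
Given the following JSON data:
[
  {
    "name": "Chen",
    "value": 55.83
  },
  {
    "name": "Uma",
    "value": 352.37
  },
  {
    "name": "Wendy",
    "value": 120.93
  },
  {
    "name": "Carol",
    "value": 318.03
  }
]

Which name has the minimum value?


Comparing values:
  Chen: 55.83
  Uma: 352.37
  Wendy: 120.93
  Carol: 318.03
Minimum: Chen (55.83)

ANSWER: Chen


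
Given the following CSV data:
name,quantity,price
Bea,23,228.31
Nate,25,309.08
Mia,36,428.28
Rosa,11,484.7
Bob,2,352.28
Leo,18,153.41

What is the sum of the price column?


Values in 'price' column:
  Row 1: 228.31
  Row 2: 309.08
  Row 3: 428.28
  Row 4: 484.7
  Row 5: 352.28
  Row 6: 153.41
Sum = 228.31 + 309.08 + 428.28 + 484.7 + 352.28 + 153.41 = 1956.06

ANSWER: 1956.06


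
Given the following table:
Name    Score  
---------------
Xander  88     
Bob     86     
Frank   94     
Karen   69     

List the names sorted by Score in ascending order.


Sorting by Score (ascending):
  Karen: 69
  Bob: 86
  Xander: 88
  Frank: 94


ANSWER: Karen, Bob, Xander, Frank


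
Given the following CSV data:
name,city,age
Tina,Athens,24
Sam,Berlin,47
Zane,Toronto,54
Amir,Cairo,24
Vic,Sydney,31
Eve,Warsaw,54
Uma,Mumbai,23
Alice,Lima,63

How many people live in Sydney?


Scanning city column for 'Sydney':
  Row 5: Vic -> MATCH
Total matches: 1

ANSWER: 1


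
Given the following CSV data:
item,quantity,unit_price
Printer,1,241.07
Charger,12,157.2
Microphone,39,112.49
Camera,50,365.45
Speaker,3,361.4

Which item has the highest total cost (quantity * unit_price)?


Computing row totals:
  Printer: 241.07
  Charger: 1886.4
  Microphone: 4387.11
  Camera: 18272.5
  Speaker: 1084.2
Maximum: Camera (18272.5)

ANSWER: Camera


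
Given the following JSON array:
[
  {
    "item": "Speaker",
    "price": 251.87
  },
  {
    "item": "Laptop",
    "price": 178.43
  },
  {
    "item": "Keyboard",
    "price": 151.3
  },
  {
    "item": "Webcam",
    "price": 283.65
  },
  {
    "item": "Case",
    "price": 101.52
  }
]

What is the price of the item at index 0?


Array index 0 -> Speaker
price = 251.87

ANSWER: 251.87


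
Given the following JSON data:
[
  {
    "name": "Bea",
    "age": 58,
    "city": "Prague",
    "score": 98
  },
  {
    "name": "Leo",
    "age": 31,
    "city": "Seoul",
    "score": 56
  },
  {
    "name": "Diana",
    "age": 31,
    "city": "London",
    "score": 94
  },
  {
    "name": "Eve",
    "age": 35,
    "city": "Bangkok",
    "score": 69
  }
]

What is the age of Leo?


Looking up record where name = Leo
Record index: 1
Field 'age' = 31

ANSWER: 31


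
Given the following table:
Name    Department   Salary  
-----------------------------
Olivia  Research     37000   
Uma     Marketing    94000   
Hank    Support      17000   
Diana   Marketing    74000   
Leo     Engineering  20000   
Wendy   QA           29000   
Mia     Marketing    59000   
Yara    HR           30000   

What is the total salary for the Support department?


Support department members:
  Hank: 17000
Total = 17000 = 17000

ANSWER: 17000


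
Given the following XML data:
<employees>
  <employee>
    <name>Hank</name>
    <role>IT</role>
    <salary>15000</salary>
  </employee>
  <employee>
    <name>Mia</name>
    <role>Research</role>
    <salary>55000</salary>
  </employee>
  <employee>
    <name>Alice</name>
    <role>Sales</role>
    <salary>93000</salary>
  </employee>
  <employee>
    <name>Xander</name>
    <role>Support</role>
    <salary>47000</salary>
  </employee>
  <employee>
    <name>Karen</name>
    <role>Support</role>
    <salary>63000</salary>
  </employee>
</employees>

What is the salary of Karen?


Searching for <employee> with <name>Karen</name>
Found at position 5
<salary>63000</salary>

ANSWER: 63000


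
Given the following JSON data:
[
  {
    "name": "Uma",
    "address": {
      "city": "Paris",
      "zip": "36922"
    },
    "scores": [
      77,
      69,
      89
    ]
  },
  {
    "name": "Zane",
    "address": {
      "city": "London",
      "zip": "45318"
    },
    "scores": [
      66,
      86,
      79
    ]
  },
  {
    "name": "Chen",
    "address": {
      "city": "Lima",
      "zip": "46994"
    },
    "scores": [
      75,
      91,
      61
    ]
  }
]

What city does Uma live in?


Path: records[0].address.city
Value: Paris

ANSWER: Paris


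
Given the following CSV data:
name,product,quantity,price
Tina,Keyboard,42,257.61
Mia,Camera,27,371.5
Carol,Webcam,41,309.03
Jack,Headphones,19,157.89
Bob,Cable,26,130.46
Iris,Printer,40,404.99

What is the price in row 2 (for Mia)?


Row 2: Mia
Column 'price' = 371.5

ANSWER: 371.5


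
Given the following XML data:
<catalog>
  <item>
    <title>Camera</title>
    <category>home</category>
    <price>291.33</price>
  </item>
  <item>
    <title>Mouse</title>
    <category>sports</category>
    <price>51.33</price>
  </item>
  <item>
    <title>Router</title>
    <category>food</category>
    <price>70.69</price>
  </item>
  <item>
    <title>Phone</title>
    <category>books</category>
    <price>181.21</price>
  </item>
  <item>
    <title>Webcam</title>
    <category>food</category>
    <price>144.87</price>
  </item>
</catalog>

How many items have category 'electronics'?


Scanning <item> elements for <category>electronics</category>:
Count: 0

ANSWER: 0


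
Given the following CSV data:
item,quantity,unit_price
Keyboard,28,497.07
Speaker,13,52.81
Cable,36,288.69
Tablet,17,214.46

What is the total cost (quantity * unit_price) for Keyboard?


Row: Keyboard
quantity = 28
unit_price = 497.07
total = 28 * 497.07 = 13917.96

ANSWER: 13917.96


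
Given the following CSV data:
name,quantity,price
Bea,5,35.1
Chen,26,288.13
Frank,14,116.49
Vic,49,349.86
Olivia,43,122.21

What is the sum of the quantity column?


Values in 'quantity' column:
  Row 1: 5
  Row 2: 26
  Row 3: 14
  Row 4: 49
  Row 5: 43
Sum = 5 + 26 + 14 + 49 + 43 = 137

ANSWER: 137


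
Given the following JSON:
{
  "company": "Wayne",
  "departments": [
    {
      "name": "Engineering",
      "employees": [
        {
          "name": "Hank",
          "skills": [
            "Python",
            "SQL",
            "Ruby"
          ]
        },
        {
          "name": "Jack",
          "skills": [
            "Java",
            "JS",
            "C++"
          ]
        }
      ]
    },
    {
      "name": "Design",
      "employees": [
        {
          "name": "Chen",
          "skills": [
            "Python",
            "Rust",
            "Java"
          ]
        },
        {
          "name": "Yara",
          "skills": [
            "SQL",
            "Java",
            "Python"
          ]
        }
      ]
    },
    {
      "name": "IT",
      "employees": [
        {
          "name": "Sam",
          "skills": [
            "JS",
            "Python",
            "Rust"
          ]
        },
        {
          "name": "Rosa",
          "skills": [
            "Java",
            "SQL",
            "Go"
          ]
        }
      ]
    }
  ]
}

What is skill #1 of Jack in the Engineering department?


Path: departments[0].employees[1].skills[0]
Value: Java

ANSWER: Java


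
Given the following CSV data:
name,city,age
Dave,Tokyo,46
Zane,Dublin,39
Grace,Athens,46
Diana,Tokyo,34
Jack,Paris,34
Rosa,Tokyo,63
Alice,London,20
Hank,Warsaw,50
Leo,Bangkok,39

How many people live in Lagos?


Scanning city column for 'Lagos':
Total matches: 0

ANSWER: 0


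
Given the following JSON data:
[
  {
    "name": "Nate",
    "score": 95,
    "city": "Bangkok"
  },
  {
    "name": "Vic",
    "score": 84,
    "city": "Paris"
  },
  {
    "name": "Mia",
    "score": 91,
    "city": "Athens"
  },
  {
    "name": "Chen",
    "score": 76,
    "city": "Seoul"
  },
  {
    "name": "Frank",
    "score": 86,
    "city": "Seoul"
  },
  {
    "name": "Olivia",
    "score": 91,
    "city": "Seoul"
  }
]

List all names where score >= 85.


Filtering records where score >= 85:
  Nate (score=95) -> YES
  Vic (score=84) -> no
  Mia (score=91) -> YES
  Chen (score=76) -> no
  Frank (score=86) -> YES
  Olivia (score=91) -> YES


ANSWER: Nate, Mia, Frank, Olivia


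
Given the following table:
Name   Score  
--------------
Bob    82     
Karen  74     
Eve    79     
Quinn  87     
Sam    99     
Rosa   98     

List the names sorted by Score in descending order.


Sorting by Score (descending):
  Sam: 99
  Rosa: 98
  Quinn: 87
  Bob: 82
  Eve: 79
  Karen: 74


ANSWER: Sam, Rosa, Quinn, Bob, Eve, Karen


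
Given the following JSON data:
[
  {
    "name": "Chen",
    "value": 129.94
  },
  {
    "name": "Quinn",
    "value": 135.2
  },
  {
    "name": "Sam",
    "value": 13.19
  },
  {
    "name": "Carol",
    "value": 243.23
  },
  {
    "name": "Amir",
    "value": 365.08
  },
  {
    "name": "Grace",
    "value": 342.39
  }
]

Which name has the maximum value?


Comparing values:
  Chen: 129.94
  Quinn: 135.2
  Sam: 13.19
  Carol: 243.23
  Amir: 365.08
  Grace: 342.39
Maximum: Amir (365.08)

ANSWER: Amir


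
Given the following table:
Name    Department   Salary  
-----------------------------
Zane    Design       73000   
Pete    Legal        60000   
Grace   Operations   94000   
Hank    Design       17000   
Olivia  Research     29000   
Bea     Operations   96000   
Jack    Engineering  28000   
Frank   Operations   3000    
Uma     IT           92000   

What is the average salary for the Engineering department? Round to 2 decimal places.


Engineering department members:
  Jack: 28000
Sum = 28000
Count = 1
Average = 28000 / 1 = 28000.00

ANSWER: 28000.00


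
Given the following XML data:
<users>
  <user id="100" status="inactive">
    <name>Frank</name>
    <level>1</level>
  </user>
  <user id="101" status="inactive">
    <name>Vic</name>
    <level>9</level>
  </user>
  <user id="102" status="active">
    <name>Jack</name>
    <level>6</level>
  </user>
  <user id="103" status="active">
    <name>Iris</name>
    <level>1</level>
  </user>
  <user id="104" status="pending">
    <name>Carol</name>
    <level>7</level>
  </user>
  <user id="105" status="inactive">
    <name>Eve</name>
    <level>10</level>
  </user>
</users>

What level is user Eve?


Finding user: Eve
<level>10</level>

ANSWER: 10


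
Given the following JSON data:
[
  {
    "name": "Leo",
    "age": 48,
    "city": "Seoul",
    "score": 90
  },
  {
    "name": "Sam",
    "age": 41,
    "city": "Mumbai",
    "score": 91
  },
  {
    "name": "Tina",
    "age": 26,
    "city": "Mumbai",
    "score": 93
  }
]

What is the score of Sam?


Looking up record where name = Sam
Record index: 1
Field 'score' = 91

ANSWER: 91


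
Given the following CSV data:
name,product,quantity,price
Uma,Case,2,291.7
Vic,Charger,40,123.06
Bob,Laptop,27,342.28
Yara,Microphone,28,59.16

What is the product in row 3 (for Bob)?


Row 3: Bob
Column 'product' = Laptop

ANSWER: Laptop


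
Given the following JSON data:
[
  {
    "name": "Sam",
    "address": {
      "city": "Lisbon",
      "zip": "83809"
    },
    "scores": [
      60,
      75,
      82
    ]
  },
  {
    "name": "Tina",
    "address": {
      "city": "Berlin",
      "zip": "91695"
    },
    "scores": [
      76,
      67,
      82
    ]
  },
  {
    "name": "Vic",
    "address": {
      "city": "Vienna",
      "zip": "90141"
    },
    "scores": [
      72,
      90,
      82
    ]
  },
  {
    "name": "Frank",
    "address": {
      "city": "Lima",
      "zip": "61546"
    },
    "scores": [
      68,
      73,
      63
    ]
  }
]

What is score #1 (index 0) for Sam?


Path: records[0].scores[0]
Value: 60

ANSWER: 60


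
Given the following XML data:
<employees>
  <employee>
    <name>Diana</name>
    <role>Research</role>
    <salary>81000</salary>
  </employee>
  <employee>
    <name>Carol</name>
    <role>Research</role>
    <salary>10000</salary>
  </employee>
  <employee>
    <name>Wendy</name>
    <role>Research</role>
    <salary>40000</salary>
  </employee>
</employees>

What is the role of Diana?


Searching for <employee> with <name>Diana</name>
Found at position 1
<role>Research</role>

ANSWER: Research


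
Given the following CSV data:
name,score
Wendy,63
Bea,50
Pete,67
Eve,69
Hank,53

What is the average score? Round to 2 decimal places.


Scores: 63, 50, 67, 69, 53
Sum = 302
Count = 5
Average = 302 / 5 = 60.40

ANSWER: 60.40


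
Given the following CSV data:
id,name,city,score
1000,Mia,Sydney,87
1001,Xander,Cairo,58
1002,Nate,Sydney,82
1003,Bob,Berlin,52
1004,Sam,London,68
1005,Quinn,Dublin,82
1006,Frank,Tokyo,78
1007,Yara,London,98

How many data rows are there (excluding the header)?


Counting rows (excluding header):
Header: id,name,city,score
Data rows: 8

ANSWER: 8


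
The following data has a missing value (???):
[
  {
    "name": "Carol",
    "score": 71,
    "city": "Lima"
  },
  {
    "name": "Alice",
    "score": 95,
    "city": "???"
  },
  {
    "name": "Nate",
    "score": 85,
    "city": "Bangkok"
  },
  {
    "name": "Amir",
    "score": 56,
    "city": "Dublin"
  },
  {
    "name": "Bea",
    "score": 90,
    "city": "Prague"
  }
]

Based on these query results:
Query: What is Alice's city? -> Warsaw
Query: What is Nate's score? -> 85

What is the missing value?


The missing value is Alice's city
From query: Alice's city = Warsaw

ANSWER: Warsaw


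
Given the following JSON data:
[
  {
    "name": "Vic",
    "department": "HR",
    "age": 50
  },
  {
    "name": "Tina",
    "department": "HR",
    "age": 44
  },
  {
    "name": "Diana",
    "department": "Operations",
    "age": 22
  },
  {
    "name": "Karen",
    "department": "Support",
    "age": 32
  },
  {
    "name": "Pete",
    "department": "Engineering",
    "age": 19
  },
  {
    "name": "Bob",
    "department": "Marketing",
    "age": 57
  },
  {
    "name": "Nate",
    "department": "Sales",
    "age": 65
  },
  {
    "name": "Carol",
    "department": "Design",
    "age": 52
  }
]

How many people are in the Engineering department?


Scanning records for department = Engineering
  Record 4: Pete
Count: 1

ANSWER: 1


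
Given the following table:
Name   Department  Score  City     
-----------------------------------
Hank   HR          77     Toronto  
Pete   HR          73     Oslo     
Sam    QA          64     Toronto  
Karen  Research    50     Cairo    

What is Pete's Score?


Row 2: Pete
Score = 73

ANSWER: 73


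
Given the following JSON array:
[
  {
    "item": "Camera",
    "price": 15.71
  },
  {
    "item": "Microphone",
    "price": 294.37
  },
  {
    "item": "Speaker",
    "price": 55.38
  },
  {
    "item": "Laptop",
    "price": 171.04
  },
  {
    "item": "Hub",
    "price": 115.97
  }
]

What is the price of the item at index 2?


Array index 2 -> Speaker
price = 55.38

ANSWER: 55.38


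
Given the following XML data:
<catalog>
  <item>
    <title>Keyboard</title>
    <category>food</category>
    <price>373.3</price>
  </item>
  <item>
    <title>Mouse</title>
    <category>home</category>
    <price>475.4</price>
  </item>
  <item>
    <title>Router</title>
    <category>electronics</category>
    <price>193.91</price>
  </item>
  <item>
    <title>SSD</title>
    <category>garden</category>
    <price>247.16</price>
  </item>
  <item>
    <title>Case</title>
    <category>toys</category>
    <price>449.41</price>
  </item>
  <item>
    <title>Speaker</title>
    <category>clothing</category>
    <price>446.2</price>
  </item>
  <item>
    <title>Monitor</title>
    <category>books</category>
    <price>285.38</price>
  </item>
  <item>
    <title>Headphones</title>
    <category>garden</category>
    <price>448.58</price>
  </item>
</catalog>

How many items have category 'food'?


Scanning <item> elements for <category>food</category>:
  Item 1: Keyboard -> MATCH
Count: 1

ANSWER: 1


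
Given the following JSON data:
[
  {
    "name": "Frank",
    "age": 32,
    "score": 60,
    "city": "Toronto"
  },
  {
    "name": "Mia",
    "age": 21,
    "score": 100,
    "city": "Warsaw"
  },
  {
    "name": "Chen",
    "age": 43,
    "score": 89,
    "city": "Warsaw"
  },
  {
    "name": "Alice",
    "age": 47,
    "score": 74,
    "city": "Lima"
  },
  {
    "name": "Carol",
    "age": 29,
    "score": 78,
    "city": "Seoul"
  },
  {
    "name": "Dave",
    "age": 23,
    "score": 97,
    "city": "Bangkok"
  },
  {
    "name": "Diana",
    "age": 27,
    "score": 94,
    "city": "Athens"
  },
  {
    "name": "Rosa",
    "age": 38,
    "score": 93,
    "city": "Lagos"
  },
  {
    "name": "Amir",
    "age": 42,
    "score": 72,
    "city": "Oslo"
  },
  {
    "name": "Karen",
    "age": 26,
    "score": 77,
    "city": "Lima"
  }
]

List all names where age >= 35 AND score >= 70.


Checking both conditions:
  Frank (age=32, score=60) -> no
  Mia (age=21, score=100) -> no
  Chen (age=43, score=89) -> YES
  Alice (age=47, score=74) -> YES
  Carol (age=29, score=78) -> no
  Dave (age=23, score=97) -> no
  Diana (age=27, score=94) -> no
  Rosa (age=38, score=93) -> YES
  Amir (age=42, score=72) -> YES
  Karen (age=26, score=77) -> no


ANSWER: Chen, Alice, Rosa, Amir


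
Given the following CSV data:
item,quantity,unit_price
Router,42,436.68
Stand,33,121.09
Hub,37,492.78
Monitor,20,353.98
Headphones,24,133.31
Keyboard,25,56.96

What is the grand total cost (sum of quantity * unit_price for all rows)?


Computing row totals:
  Router: 42 * 436.68 = 18340.56
  Stand: 33 * 121.09 = 3995.97
  Hub: 37 * 492.78 = 18232.86
  Monitor: 20 * 353.98 = 7079.6
  Headphones: 24 * 133.31 = 3199.44
  Keyboard: 25 * 56.96 = 1424.0
Grand total = 18340.56 + 3995.97 + 18232.86 + 7079.6 + 3199.44 + 1424.0 = 52272.43

ANSWER: 52272.43


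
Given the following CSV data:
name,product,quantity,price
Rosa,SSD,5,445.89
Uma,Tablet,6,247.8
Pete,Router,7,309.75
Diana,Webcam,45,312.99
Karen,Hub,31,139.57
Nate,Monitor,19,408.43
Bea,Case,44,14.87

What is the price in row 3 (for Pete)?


Row 3: Pete
Column 'price' = 309.75

ANSWER: 309.75


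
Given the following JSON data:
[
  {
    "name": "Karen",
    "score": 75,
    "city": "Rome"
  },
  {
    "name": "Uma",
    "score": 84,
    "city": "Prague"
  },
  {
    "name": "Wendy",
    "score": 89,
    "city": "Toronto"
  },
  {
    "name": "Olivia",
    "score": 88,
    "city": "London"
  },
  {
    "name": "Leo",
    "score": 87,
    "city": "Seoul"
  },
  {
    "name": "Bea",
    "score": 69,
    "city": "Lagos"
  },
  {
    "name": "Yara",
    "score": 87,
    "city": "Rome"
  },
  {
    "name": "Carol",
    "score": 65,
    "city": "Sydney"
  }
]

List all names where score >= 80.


Filtering records where score >= 80:
  Karen (score=75) -> no
  Uma (score=84) -> YES
  Wendy (score=89) -> YES
  Olivia (score=88) -> YES
  Leo (score=87) -> YES
  Bea (score=69) -> no
  Yara (score=87) -> YES
  Carol (score=65) -> no


ANSWER: Uma, Wendy, Olivia, Leo, Yara


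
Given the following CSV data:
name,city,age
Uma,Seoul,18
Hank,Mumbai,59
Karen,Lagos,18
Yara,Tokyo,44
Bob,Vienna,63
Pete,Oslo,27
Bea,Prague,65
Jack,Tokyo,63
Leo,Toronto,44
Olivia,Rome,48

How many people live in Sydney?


Scanning city column for 'Sydney':
Total matches: 0

ANSWER: 0


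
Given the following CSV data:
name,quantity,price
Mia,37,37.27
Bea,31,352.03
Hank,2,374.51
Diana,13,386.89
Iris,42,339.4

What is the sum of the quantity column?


Values in 'quantity' column:
  Row 1: 37
  Row 2: 31
  Row 3: 2
  Row 4: 13
  Row 5: 42
Sum = 37 + 31 + 2 + 13 + 42 = 125

ANSWER: 125


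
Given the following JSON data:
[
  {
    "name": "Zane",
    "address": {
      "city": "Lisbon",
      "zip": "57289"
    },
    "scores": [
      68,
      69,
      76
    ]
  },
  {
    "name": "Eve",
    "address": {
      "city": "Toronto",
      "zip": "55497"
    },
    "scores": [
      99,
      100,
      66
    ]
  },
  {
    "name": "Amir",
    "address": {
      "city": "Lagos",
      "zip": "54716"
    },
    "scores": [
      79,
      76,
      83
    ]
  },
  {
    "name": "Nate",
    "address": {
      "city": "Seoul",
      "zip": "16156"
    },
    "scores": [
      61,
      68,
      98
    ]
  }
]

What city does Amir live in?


Path: records[2].address.city
Value: Lagos

ANSWER: Lagos


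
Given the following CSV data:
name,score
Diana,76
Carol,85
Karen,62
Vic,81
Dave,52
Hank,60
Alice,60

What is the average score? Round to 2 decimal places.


Scores: 76, 85, 62, 81, 52, 60, 60
Sum = 476
Count = 7
Average = 476 / 7 = 68.00

ANSWER: 68.00


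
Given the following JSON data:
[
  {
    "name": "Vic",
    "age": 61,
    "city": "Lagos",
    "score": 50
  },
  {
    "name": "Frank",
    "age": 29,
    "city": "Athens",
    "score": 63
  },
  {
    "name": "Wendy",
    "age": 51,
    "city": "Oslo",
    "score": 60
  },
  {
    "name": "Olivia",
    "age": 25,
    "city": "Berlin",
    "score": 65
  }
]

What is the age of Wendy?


Looking up record where name = Wendy
Record index: 2
Field 'age' = 51

ANSWER: 51


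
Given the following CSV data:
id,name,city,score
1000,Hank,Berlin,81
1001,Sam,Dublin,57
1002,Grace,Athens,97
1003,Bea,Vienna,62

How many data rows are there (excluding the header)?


Counting rows (excluding header):
Header: id,name,city,score
Data rows: 4

ANSWER: 4


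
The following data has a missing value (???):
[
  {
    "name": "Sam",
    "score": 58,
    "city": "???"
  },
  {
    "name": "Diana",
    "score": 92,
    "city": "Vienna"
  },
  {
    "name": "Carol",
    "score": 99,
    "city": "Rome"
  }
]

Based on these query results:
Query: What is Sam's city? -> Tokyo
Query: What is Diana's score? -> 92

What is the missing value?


The missing value is Sam's city
From query: Sam's city = Tokyo

ANSWER: Tokyo


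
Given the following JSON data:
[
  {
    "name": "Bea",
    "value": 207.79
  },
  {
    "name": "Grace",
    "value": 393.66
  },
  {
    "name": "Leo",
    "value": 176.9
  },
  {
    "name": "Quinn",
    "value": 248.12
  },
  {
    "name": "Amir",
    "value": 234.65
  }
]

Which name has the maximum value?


Comparing values:
  Bea: 207.79
  Grace: 393.66
  Leo: 176.9
  Quinn: 248.12
  Amir: 234.65
Maximum: Grace (393.66)

ANSWER: Grace


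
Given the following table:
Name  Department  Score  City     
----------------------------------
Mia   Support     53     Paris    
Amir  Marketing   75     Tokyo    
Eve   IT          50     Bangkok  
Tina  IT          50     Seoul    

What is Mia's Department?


Row 1: Mia
Department = Support

ANSWER: Support


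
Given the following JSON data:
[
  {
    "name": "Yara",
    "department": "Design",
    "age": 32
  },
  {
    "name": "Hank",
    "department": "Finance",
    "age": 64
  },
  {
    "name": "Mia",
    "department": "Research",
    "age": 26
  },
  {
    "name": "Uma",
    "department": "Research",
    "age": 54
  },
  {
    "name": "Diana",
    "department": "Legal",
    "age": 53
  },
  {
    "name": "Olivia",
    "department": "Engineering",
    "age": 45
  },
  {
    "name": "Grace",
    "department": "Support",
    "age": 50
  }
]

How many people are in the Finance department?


Scanning records for department = Finance
  Record 1: Hank
Count: 1

ANSWER: 1


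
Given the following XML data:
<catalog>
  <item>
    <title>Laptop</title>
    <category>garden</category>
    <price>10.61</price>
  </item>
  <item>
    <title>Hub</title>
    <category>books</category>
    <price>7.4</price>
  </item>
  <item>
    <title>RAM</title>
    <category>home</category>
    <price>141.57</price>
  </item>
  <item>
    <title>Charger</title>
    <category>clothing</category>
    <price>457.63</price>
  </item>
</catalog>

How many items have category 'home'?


Scanning <item> elements for <category>home</category>:
  Item 3: RAM -> MATCH
Count: 1

ANSWER: 1


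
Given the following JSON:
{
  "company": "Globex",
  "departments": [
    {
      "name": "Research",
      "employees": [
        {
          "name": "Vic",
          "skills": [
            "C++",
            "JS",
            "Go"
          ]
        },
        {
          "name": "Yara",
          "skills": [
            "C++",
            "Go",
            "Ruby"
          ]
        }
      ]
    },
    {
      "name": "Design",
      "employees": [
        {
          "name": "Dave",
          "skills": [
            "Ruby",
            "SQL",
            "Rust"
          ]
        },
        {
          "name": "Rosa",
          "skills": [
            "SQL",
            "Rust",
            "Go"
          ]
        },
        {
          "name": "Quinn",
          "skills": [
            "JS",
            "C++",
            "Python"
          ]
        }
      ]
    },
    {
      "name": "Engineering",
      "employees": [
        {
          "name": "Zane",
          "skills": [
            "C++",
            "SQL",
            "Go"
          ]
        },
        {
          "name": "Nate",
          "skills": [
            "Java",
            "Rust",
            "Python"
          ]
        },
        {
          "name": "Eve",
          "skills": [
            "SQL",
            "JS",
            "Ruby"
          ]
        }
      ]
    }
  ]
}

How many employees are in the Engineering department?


Path: departments[2].employees
Count: 3

ANSWER: 3
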